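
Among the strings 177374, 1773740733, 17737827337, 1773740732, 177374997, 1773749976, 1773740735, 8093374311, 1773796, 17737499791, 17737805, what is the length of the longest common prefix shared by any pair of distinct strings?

9

Look for the deepest trie node that still has at least two words in its subtree.
e.g. "1773740732" and "1773740733" share the prefix "177374073" of length 9; no pair shares a longer one.
Longest shared-prefix length: 9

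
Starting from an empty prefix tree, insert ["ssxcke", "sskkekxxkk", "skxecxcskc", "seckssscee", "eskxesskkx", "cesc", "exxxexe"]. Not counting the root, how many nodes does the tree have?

Count nodes per top-level branch (shared prefixes stored once):
  'c'-branch (cesc): 4 nodes
  'e'-branch (eskxesskkx, exxxexe): 16 nodes
  's'-branch (seckssscee, skxecxcskc, sskkekxxkk, ssxcke): 32 nodes
Sum: 52

52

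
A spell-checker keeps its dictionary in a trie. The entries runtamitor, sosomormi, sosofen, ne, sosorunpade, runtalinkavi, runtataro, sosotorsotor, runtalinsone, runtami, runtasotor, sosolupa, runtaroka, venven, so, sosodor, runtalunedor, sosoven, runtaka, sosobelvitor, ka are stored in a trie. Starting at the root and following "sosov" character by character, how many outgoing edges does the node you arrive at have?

1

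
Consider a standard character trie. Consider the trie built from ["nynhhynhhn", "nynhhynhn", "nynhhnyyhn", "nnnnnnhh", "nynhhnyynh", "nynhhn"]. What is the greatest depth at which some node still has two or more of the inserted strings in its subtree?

The deepest shared node is where two words last agree before diverging.
"nynhhnyyhn" and "nynhhnyynh" agree on "nynhhnyy" (8 characters) before diverging; nothing deeper is shared.
Longest shared-prefix length: 8

8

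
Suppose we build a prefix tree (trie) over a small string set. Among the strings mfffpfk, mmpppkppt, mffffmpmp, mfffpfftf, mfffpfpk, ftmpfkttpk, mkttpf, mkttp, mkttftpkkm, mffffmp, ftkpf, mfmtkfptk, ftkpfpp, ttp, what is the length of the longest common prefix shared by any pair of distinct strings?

7

Look for the deepest trie node that still has at least two words in its subtree.
e.g. "mffffmp" and "mffffmpmp" share the prefix "mffffmp" of length 7; no pair shares a longer one.
Longest shared-prefix length: 7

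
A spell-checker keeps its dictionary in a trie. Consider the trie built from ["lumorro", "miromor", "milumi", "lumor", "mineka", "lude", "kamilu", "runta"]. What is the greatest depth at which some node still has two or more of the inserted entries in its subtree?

Equivalently: take the maximum, over all pairs, of their longest common prefix length.
e.g. "lumor" and "lumorro" share the prefix "lumor" of length 5; no pair shares a longer one.
Longest shared-prefix length: 5

5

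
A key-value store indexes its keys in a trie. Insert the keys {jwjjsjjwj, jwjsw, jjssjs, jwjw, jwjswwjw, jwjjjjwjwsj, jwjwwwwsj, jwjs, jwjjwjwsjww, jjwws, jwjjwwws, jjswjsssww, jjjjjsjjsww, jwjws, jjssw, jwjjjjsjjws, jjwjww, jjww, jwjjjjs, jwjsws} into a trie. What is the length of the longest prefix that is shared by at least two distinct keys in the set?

7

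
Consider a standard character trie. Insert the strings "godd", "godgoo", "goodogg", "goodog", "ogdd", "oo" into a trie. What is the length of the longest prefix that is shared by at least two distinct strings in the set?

Equivalently: take the maximum, over all pairs, of their longest common prefix length.
e.g. "goodog" and "goodogg" share the prefix "goodog" of length 6; no pair shares a longer one.
Longest shared-prefix length: 6

6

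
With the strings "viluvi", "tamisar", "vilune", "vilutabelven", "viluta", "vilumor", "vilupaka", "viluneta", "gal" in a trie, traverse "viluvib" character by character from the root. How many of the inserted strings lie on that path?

Traverse "viluvib" character by character; count nodes along the way that are marked as word ends.
Prefixes of the query that are stored words: "viluvi"
Count: 1

1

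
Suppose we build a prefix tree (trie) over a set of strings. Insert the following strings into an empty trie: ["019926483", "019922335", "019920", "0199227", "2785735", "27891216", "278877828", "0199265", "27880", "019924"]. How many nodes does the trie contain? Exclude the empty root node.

36

Insert word by word; a character creates a node only if that edge doesn't already exist:
  "019926483" → 9 new (0, 1, 9, 9, 2, 6, 4, 8, 3)
  "019922335" → prefix "01992" already present; 4 new (2, 3, 3, 5)
  "019920" → prefix "01992" already present; 1 new (0)
  "0199227" → prefix "019922" already present; 1 new (7)
  "2785735" → 7 new (2, 7, 8, 5, 7, 3, 5)
  "27891216" → prefix "278" already present; 5 new (9, 1, 2, 1, 6)
  "278877828" → prefix "278" already present; 6 new (8, 7, 7, 8, 2, 8)
  "0199265" → prefix "019926" already present; 1 new (5)
  "27880" → prefix "2788" already present; 1 new (0)
  "019924" → prefix "01992" already present; 1 new (4)
Total nodes = 9 + 4 + 1 + 1 + 7 + 5 + 6 + 1 + 1 + 1 = 36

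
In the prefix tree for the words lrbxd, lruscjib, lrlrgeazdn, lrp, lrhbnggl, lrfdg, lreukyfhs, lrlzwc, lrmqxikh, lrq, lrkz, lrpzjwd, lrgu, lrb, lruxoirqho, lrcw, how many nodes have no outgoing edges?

14

Leaves are exactly the stored words that no other stored word extends.
Those words: "lrbxd", "lrcw", "lreukyfhs", "lrfdg", "lrgu", "lrhbnggl", "lrkz", "lrlrgeazdn", "lrlzwc", "lrmqxikh", "lrpzjwd", "lrq", "lruscjib", "lruxoirqho"
Leaf count: 14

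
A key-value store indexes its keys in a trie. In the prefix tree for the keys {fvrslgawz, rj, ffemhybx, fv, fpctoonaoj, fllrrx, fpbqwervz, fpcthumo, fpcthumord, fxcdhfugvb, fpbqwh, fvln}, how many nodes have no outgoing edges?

A leaf is a node with no children — equivalently, the end of a word that is not a proper prefix of any other stored word.
Those words: "ffemhybx", "fllrrx", "fpbqwervz", "fpbqwh", "fpcthumord", "fpctoonaoj", "fvln", "fvrslgawz", "fxcdhfugvb", "rj"
Leaf count: 10

10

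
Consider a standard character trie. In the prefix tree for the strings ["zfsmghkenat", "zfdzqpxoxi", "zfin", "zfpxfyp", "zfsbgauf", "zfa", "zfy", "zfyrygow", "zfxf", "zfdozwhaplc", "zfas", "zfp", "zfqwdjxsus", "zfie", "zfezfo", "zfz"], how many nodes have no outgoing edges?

13

Leaves are exactly the stored words that no other stored word extends.
Those words: "zfas", "zfdozwhaplc", "zfdzqpxoxi", "zfezfo", "zfie", "zfin", "zfpxfyp", "zfqwdjxsus", "zfsbgauf", "zfsmghkenat", "zfxf", "zfyrygow", "zfz"
Leaf count: 13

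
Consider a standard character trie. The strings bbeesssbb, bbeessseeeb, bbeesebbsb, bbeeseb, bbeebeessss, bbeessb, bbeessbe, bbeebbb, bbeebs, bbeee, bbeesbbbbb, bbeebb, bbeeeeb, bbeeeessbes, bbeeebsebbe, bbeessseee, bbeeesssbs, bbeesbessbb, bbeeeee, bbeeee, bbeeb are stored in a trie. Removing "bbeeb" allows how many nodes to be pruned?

0

A node on "bbeeb"'s path can go only if nothing else ends at it or branches off below it.
Every node on "bbeeb" is still needed (e.g. by "bbeebeessss"), so nothing is freed.
Nodes removed: 0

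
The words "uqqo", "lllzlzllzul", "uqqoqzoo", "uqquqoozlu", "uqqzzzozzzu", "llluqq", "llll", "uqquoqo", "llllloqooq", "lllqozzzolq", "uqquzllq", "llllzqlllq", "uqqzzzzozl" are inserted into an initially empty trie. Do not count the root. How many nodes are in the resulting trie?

Insert word by word; a character creates a node only if that edge doesn't already exist:
  "uqqo" → 4 new (u, q, q, o)
  "lllzlzllzul" → 11 new (l, l, l, z, l, z, l, l, z, u, l)
  "uqqoqzoo" → prefix "uqqo" already present; 4 new (q, z, o, o)
  "uqquqoozlu" → prefix "uqq" already present; 7 new (u, q, o, o, z, l, u)
  "uqqzzzozzzu" → prefix "uqq" already present; 8 new (z, z, z, o, z, z, z, u)
  "llluqq" → prefix "lll" already present; 3 new (u, q, q)
  "llll" → prefix "lll" already present; 1 new (l)
  "uqquoqo" → prefix "uqqu" already present; 3 new (o, q, o)
  "llllloqooq" → prefix "llll" already present; 6 new (l, o, q, o, o, q)
  "lllqozzzolq" → prefix "lll" already present; 8 new (q, o, z, z, z, o, l, q)
  "uqquzllq" → prefix "uqqu" already present; 4 new (z, l, l, q)
  "llllzqlllq" → prefix "llll" already present; 6 new (z, q, l, l, l, q)
  "uqqzzzzozl" → prefix "uqqzzz" already present; 4 new (z, o, z, l)
Total nodes = 4 + 11 + 4 + 7 + 8 + 3 + 1 + 3 + 6 + 8 + 4 + 6 + 4 = 69

69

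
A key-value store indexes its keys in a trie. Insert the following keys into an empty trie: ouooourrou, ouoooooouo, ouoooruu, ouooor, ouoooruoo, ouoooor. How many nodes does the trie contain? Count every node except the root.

Trie structure (* marks end of a word):
(root)
└─ o
   └─ u
      └─ o
         └─ o
            └─ o
               ├─ o
               │  ├─ o
               │  │  └─ o
               │  │     └─ u
               │  │        └─ o *
               │  └─ r *
               ├─ r *
               │  └─ u
               │     ├─ o
               │     │  └─ o *
               │     └─ u *
               └─ u
                  └─ r
                     └─ r
                        └─ o
                           └─ u *
Counting every labelled node above: 21.

21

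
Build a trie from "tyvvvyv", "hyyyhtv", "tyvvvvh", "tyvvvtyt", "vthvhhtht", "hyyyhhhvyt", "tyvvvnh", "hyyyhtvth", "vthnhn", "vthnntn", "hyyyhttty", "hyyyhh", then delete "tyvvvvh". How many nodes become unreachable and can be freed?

2

A node on "tyvvvvh"'s path can go only if nothing else ends at it or branches off below it.
The suffix "vh" (2 nodes) is used only by "tyvvvvh"; the node for "tyvvv" still has the child "y", so pruning stops there.
Nodes removed: 2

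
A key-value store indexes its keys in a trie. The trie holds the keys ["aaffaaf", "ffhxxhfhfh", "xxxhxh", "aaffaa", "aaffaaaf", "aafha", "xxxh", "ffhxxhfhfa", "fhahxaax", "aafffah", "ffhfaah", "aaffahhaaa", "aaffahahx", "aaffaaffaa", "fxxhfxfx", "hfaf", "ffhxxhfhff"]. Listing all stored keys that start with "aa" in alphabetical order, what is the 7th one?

aafffah

Filter for "aa…" and sort: "aaffaa", "aaffaaaf", "aaffaaf", "aaffaaffaa", "aaffahahx", "aaffahhaaa", "aafffah", "aafha"
The 7th is aafffah.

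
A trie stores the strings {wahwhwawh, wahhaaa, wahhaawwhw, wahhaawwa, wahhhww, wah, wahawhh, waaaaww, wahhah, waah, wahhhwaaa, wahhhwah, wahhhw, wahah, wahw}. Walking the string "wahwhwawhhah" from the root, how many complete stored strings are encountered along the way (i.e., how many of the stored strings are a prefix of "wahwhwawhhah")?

3

Check each prefix of "wahwhwawhhah" against the stored set — each match is an end-marker on the path.
Prefixes of the query that are stored words: "wah", "wahw", "wahwhwawh"
Count: 3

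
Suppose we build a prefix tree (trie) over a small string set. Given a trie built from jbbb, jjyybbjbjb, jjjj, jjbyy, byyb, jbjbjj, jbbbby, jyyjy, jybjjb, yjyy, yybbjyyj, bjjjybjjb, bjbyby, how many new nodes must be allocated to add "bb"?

1

"b" is already a path in the trie; the remaining "b" must be added.
Each of the 1 remaining characters creates one node.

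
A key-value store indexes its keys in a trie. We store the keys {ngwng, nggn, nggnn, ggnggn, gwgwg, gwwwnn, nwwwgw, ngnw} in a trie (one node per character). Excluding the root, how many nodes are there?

Insert word by word; a character creates a node only if that edge doesn't already exist:
  "ngwng" → 5 new (n, g, w, n, g)
  "nggn" → prefix "ng" already present; 2 new (g, n)
  "nggnn" → prefix "nggn" already present; 1 new (n)
  "ggnggn" → 6 new (g, g, n, g, g, n)
  "gwgwg" → prefix "g" already present; 4 new (w, g, w, g)
  "gwwwnn" → prefix "gw" already present; 4 new (w, w, n, n)
  "nwwwgw" → prefix "n" already present; 5 new (w, w, w, g, w)
  "ngnw" → prefix "ng" already present; 2 new (n, w)
Total nodes = 5 + 2 + 1 + 6 + 4 + 4 + 5 + 2 = 29

29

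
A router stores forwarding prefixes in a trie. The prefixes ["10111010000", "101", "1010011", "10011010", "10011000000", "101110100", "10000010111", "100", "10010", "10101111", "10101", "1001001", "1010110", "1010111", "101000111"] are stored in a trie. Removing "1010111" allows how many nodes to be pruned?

After clearing the end-marker at "1010111", prune upward until reaching a node still needed by another word.
Every node on "1010111" is still needed (e.g. by "10101111"), so nothing is freed.
Nodes removed: 0

0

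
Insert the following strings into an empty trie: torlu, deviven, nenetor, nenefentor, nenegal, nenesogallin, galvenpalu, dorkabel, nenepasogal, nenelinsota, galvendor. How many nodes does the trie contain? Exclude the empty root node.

70

For each word, the new-node count is its length minus the longest prefix already in the trie:
  "torlu" → 5 new (t, o, r, l, u)
  "deviven" → 7 new (d, e, v, i, v, e, n)
  "nenetor" → 7 new (n, e, n, e, t, o, r)
  "nenefentor" → prefix "nene" already present; 6 new (f, e, n, t, o, r)
  "nenegal" → prefix "nene" already present; 3 new (g, a, l)
  "nenesogallin" → prefix "nene" already present; 8 new (s, o, g, a, l, l, i, n)
  "galvenpalu" → 10 new (g, a, l, v, e, n, p, a, l, u)
  "dorkabel" → prefix "d" already present; 7 new (o, r, k, a, b, e, l)
  "nenepasogal" → prefix "nene" already present; 7 new (p, a, s, o, g, a, l)
  "nenelinsota" → prefix "nene" already present; 7 new (l, i, n, s, o, t, a)
  "galvendor" → prefix "galven" already present; 3 new (d, o, r)
Total nodes = 5 + 7 + 7 + 6 + 3 + 8 + 10 + 7 + 7 + 7 + 3 = 70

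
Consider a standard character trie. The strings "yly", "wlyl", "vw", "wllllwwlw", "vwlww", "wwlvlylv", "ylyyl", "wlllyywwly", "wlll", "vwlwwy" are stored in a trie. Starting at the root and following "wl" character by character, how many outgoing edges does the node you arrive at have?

The children of the "wl" node are the distinct next characters among strings starting with "wl".
Distinct next characters after "wl": l, y.
That node has 2 child edges.

2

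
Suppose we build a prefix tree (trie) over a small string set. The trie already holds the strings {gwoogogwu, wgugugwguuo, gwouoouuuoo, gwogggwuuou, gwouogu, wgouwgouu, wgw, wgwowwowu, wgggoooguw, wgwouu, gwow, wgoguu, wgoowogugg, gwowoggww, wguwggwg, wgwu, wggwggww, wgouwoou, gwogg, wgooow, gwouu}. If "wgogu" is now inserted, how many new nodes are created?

0

Every character of "wgogu" already lies on an existing path (it is a prefix of some stored word).
No new nodes are needed: 0.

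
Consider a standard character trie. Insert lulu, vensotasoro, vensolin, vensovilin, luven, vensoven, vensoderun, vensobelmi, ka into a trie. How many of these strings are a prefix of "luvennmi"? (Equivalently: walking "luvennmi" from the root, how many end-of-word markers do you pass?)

1

Check each prefix of "luvennmi" against the stored set — each match is an end-marker on the path.
Prefixes of the query that are stored words: "luven"
Count: 1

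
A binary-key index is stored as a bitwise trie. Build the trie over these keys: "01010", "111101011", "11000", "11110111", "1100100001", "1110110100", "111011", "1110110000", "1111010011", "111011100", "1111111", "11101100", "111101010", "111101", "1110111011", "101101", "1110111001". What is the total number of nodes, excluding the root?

Trace insertions, counting only characters that open a new branch:
  "01010" → 5 new (0, 1, 0, 1, 0)
  "111101011" → 9 new (1, 1, 1, 1, 0, 1, 0, 1, 1)
  "11000" → prefix "11" already present; 3 new (0, 0, 0)
  "11110111" → prefix "111101" already present; 2 new (1, 1)
  "1100100001" → prefix "1100" already present; 6 new (1, 0, 0, 0, 0, 1)
  "1110110100" → prefix "111" already present; 7 new (0, 1, 1, 0, 1, 0, 0)
  "111011" → prefix "111011" already present; 0 new (none)
  "1110110000" → prefix "1110110" already present; 3 new (0, 0, 0)
  "1111010011" → prefix "1111010" already present; 3 new (0, 1, 1)
  "111011100" → prefix "111011" already present; 3 new (1, 0, 0)
  "1111111" → prefix "1111" already present; 3 new (1, 1, 1)
  "11101100" → prefix "11101100" already present; 0 new (none)
  "111101010" → prefix "11110101" already present; 1 new (0)
  "111101" → prefix "111101" already present; 0 new (none)
  "1110111011" → prefix "11101110" already present; 2 new (1, 1)
  "101101" → prefix "1" already present; 5 new (0, 1, 1, 0, 1)
  "1110111001" → prefix "111011100" already present; 1 new (1)
Total nodes = 5 + 9 + 3 + 2 + 6 + 7 + 0 + 3 + 3 + 3 + 3 + 0 + 1 + 0 + 2 + 5 + 1 = 53

53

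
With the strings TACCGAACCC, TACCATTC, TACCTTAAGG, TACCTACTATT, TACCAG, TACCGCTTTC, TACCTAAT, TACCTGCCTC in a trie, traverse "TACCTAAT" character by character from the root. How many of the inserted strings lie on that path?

1

Walk "TACCTAAT" from the root; an end-of-word marker is hit whenever a stored word is a prefix of "TACCTAAT".
Prefixes of the query that are stored words: "TACCTAAT"
Count: 1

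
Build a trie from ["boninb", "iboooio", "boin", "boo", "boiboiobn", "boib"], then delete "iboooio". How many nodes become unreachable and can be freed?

7

A node on "iboooio"'s path can go only if nothing else ends at it or branches off below it.
No other word shares any prefix with "iboooio", so all 7 of its nodes go.
Nodes removed: 7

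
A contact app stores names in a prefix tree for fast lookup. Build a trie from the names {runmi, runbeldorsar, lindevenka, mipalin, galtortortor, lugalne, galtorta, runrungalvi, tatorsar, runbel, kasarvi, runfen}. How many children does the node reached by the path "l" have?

2

Walk "l" from the root, arriving at one node.
Characters that immediately follow "l" among the stored strings: {i, u}.
That node has 2 child edges.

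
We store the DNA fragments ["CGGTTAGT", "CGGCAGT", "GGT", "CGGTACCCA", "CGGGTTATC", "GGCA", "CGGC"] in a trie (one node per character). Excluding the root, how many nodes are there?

28

Count nodes per top-level branch (shared prefixes stored once):
  'C'-branch (CGGC, CGGCAGT, CGGGTTATC, CGGTACCCA, CGGTTAGT): 23 nodes
  'G'-branch (GGCA, GGT): 5 nodes
Sum: 28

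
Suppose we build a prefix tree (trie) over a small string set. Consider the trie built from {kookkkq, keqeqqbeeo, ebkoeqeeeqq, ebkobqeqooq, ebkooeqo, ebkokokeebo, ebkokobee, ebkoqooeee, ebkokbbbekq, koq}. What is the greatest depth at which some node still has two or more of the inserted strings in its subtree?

Look for the deepest trie node that still has at least two words in its subtree.
"ebkokobee" and "ebkokokeebo" agree on "ebkoko" (6 characters) before diverging; nothing deeper is shared.
Longest shared-prefix length: 6

6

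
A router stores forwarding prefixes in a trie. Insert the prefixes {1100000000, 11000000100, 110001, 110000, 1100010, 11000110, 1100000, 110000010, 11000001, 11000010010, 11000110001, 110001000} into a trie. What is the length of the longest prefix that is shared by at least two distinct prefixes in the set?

8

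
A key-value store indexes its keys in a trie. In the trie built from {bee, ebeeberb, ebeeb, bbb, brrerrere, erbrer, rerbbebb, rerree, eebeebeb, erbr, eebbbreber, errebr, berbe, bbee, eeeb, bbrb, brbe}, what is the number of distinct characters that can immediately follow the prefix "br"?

2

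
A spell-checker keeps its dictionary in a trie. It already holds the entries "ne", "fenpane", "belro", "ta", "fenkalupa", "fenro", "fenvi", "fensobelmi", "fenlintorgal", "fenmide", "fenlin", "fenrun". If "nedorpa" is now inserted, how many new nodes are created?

5

"ne" is already a path in the trie; the remaining "dorpa" must be added.
Each of the 5 remaining characters creates one node.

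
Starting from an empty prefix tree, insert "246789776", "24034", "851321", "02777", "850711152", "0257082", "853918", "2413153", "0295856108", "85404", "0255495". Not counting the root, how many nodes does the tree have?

Trace insertions, counting only characters that open a new branch:
  "246789776" → 9 new (2, 4, 6, 7, 8, 9, 7, 7, 6)
  "24034" → prefix "24" already present; 3 new (0, 3, 4)
  "851321" → 6 new (8, 5, 1, 3, 2, 1)
  "02777" → 5 new (0, 2, 7, 7, 7)
  "850711152" → prefix "85" already present; 7 new (0, 7, 1, 1, 1, 5, 2)
  "0257082" → prefix "02" already present; 5 new (5, 7, 0, 8, 2)
  "853918" → prefix "85" already present; 4 new (3, 9, 1, 8)
  "2413153" → prefix "24" already present; 5 new (1, 3, 1, 5, 3)
  "0295856108" → prefix "02" already present; 8 new (9, 5, 8, 5, 6, 1, 0, 8)
  "85404" → prefix "85" already present; 3 new (4, 0, 4)
  "0255495" → prefix "025" already present; 4 new (5, 4, 9, 5)
Total nodes = 9 + 3 + 6 + 5 + 7 + 5 + 4 + 5 + 8 + 3 + 4 = 59

59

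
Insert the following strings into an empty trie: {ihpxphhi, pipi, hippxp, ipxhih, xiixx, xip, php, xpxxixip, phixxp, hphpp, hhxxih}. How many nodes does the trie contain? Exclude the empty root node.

Trace insertions, counting only characters that open a new branch:
  "ihpxphhi" → 8 new (i, h, p, x, p, h, h, i)
  "pipi" → 4 new (p, i, p, i)
  "hippxp" → 6 new (h, i, p, p, x, p)
  "ipxhih" → prefix "i" already present; 5 new (p, x, h, i, h)
  "xiixx" → 5 new (x, i, i, x, x)
  "xip" → prefix "xi" already present; 1 new (p)
  "php" → prefix "p" already present; 2 new (h, p)
  "xpxxixip" → prefix "x" already present; 7 new (p, x, x, i, x, i, p)
  "phixxp" → prefix "ph" already present; 4 new (i, x, x, p)
  "hphpp" → prefix "h" already present; 4 new (p, h, p, p)
  "hhxxih" → prefix "h" already present; 5 new (h, x, x, i, h)
Total nodes = 8 + 4 + 6 + 5 + 5 + 1 + 2 + 7 + 4 + 4 + 5 = 51

51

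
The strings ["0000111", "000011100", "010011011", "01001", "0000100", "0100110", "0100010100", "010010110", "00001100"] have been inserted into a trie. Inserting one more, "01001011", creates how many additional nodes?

0

"01001011" is already a full path in the trie; only an end-marker is added.
No new nodes are needed: 0.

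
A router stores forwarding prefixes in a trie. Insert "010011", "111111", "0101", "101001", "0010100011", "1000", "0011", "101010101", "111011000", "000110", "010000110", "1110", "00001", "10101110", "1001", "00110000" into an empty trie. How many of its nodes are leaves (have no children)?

Leaves are exactly the stored words that no other stored word extends.
Those words: "00001", "000110", "0010100011", "00110000", "010000110", "010011", "0101", "1000", "1001", "101001", "101010101", "10101110", "111011000", "111111"
Leaf count: 14

14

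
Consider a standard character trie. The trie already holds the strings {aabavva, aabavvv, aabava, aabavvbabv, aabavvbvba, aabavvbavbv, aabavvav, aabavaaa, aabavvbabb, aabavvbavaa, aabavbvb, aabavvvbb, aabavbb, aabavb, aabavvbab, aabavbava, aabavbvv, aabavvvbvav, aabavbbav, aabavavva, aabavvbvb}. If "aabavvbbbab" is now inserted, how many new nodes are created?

4

The longest prefix of "aabavvbbbab" already in the trie is "aabavvb" (length 7).
So 11 − 7 = 4 new nodes.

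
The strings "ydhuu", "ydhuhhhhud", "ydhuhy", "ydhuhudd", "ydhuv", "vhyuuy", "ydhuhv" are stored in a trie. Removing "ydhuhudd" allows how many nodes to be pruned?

Walk "ydhuhudd" from the leaf back toward the root, removing each node that no remaining word uses.
The suffix "udd" (3 nodes) is used only by "ydhuhudd"; the node for "ydhuh" still has the child "h", so pruning stops there.
Nodes removed: 3

3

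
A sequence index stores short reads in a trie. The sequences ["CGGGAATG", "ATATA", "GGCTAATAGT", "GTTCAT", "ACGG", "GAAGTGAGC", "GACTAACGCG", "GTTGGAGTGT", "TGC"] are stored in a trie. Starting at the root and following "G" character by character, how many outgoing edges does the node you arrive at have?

The children of the "G" node are the distinct next characters among strings starting with "G".
Distinct next characters after "G": A, G, T.
That node has 3 child edges.

3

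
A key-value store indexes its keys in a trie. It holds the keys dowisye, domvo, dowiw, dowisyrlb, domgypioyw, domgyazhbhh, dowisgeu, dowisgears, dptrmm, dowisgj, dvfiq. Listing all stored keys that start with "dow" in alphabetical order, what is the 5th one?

Words with prefix "dow", in lexicographic order: "dowisgears", "dowisgeu", "dowisgj", "dowisye", "dowisyrlb", "dowiw"
The 5th is dowisyrlb.

dowisyrlb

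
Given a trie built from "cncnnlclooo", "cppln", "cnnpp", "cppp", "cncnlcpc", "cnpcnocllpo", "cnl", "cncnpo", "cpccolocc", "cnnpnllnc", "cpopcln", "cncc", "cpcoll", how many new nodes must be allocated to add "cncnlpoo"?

3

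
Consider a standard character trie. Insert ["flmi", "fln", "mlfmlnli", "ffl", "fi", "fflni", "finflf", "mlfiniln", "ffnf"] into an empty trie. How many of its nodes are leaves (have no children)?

7

A leaf is a node with no children — equivalently, the end of a word that is not a proper prefix of any other stored word.
Those words: "fflni", "ffnf", "finflf", "flmi", "fln", "mlfiniln", "mlfmlnli"
Leaf count: 7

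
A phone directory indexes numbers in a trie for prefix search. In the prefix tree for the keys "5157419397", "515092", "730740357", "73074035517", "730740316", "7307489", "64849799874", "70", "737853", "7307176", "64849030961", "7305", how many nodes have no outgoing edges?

12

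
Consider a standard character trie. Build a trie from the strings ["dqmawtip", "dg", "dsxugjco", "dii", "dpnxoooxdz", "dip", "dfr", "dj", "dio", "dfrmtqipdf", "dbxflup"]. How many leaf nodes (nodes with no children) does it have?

A leaf is a node with no children — equivalently, the end of a word that is not a proper prefix of any other stored word.
Those words: "dbxflup", "dfrmtqipdf", "dg", "dii", "dio", "dip", "dj", "dpnxoooxdz", "dqmawtip", "dsxugjco"
Leaf count: 10

10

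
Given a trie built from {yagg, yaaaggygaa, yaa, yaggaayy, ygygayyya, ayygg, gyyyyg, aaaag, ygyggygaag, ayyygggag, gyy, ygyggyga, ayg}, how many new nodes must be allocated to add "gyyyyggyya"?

4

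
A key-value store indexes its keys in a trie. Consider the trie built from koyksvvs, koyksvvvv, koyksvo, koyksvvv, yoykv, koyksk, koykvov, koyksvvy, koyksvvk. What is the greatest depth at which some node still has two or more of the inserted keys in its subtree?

Look for the deepest trie node that still has at least two words in its subtree.
"koyksvvv" and "koyksvvvv" agree on "koyksvvv" (8 characters) before diverging; nothing deeper is shared.
Longest shared-prefix length: 8

8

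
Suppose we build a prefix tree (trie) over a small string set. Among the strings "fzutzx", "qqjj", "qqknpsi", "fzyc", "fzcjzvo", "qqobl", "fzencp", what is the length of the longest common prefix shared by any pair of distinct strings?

The deepest shared node is where two words last agree before diverging.
"fzcjzvo" and "fzencp" agree on "fz" (2 characters) before diverging; nothing deeper is shared.
Longest shared-prefix length: 2

2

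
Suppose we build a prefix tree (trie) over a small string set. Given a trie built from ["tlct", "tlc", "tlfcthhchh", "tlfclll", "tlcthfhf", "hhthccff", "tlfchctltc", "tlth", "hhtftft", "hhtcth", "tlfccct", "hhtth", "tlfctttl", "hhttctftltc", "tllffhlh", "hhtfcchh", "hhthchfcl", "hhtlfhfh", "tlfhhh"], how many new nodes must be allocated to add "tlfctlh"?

2

Walking "tlfctlh" from the root, the first 5 characters ("tlfct") follow existing edges; "l" is the first miss.
So 7 − 5 = 2 new nodes.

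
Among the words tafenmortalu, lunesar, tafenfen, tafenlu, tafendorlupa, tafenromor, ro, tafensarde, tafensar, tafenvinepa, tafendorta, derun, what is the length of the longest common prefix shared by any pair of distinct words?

Look for the deepest trie node that still has at least two words in its subtree.
"tafendorlupa" and "tafendorta" agree on "tafendor" (8 characters) before diverging; nothing deeper is shared.
Longest shared-prefix length: 8

8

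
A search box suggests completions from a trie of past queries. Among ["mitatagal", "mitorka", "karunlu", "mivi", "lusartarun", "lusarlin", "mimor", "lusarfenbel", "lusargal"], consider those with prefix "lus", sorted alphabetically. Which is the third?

lusarlin

Filter for "lus…" and sort: "lusarfenbel", "lusargal", "lusarlin", "lusartarun"
Position 3: lusarlin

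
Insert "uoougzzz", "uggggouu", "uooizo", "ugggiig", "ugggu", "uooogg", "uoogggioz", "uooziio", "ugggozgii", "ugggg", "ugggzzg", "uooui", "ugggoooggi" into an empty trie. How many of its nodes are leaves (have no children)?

12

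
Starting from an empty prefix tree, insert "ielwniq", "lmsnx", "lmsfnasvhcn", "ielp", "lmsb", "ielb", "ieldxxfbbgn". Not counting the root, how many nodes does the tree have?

31

Trie structure (* marks end of a word):
(root)
├─ i
│  └─ e
│     └─ l
│        ├─ b *
│        ├─ d
│        │  └─ x
│        │     └─ x
│        │        └─ f
│        │           └─ b
│        │              └─ b
│        │                 └─ g
│        │                    └─ n *
│        ├─ p *
│        └─ w
│           └─ n
│              └─ i
│                 └─ q *
└─ l
   └─ m
      └─ s
         ├─ b *
         ├─ f
         │  └─ n
         │     └─ a
         │        └─ s
         │           └─ v
         │              └─ h
         │                 └─ c
         │                    └─ n *
         └─ n
            └─ x *
Counting every labelled node above: 31.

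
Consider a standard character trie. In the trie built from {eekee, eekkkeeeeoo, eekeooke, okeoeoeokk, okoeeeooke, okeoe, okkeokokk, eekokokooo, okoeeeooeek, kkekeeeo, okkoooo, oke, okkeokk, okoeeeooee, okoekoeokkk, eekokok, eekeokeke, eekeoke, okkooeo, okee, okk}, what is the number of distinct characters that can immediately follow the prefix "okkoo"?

2

The children of the "okkoo" node are the distinct next characters among strings starting with "okkoo".
Distinct next characters after "okkoo": e, o.
That node has 2 child edges.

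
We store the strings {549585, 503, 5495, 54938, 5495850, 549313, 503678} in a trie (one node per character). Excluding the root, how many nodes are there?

16

For each word, the new-node count is its length minus the longest prefix already in the trie:
  "549585" → 6 new (5, 4, 9, 5, 8, 5)
  "503" → prefix "5" already present; 2 new (0, 3)
  "5495" → prefix "5495" already present; 0 new (none)
  "54938" → prefix "549" already present; 2 new (3, 8)
  "5495850" → prefix "549585" already present; 1 new (0)
  "549313" → prefix "5493" already present; 2 new (1, 3)
  "503678" → prefix "503" already present; 3 new (6, 7, 8)
Total nodes = 6 + 2 + 0 + 2 + 1 + 2 + 3 = 16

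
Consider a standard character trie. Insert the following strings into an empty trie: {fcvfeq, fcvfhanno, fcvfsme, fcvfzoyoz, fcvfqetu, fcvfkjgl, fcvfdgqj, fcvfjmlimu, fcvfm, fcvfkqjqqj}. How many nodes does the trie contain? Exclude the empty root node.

43

Count nodes per top-level branch (shared prefixes stored once):
  'f'-branch (fcvfdgqj, fcvfeq, fcvfhanno, fcvfjmlimu, fcvfkjgl, fcvfkqjqqj, fcvfm, fcvfqetu, fcvfsme, fcvfzoyoz): 43 nodes
Sum: 43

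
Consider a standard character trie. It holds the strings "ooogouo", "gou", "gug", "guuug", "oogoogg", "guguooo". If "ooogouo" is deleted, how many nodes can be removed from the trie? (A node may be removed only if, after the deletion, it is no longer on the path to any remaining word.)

Walk "ooogouo" from the leaf back toward the root, removing each node that no remaining word uses.
The suffix "ogouo" (5 nodes) is used only by "ooogouo"; the node for "oo" still has the child "g", so pruning stops there.
Nodes removed: 5

5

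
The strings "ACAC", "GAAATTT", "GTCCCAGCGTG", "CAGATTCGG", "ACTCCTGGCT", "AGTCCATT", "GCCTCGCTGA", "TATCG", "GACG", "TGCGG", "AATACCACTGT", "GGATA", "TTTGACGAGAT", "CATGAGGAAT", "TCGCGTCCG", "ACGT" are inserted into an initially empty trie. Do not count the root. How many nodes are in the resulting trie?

For each word, the new-node count is its length minus the longest prefix already in the trie:
  "ACAC" → 4 new (A, C, A, C)
  "GAAATTT" → 7 new (G, A, A, A, T, T, T)
  "GTCCCAGCGTG" → prefix "G" already present; 10 new (T, C, C, C, A, G, C, G, T, G)
  "CAGATTCGG" → 9 new (C, A, G, A, T, T, C, G, G)
  "ACTCCTGGCT" → prefix "AC" already present; 8 new (T, C, C, T, G, G, C, T)
  "AGTCCATT" → prefix "A" already present; 7 new (G, T, C, C, A, T, T)
  "GCCTCGCTGA" → prefix "G" already present; 9 new (C, C, T, C, G, C, T, G, A)
  "TATCG" → 5 new (T, A, T, C, G)
  "GACG" → prefix "GA" already present; 2 new (C, G)
  "TGCGG" → prefix "T" already present; 4 new (G, C, G, G)
  "AATACCACTGT" → prefix "A" already present; 10 new (A, T, A, C, C, A, C, T, G, T)
  "GGATA" → prefix "G" already present; 4 new (G, A, T, A)
  "TTTGACGAGAT" → prefix "T" already present; 10 new (T, T, G, A, C, G, A, G, A, T)
  "CATGAGGAAT" → prefix "CA" already present; 8 new (T, G, A, G, G, A, A, T)
  "TCGCGTCCG" → prefix "T" already present; 8 new (C, G, C, G, T, C, C, G)
  "ACGT" → prefix "AC" already present; 2 new (G, T)
Total nodes = 4 + 7 + 10 + 9 + 8 + 7 + 9 + 5 + 2 + 4 + 10 + 4 + 10 + 8 + 8 + 2 = 107

107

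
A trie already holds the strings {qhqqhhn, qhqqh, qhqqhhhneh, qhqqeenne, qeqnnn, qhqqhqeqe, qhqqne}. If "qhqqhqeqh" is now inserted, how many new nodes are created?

1

The longest prefix of "qhqqhqeqh" already in the trie is "qhqqhqeq" (length 8).
So 9 − 8 = 1 new nodes.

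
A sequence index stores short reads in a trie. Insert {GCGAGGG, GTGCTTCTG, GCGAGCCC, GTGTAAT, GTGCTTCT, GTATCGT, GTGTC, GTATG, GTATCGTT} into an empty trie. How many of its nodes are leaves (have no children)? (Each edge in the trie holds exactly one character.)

Leaves are exactly the stored words that no other stored word extends.
Those words: "GCGAGCCC", "GCGAGGG", "GTATCGTT", "GTATG", "GTGCTTCTG", "GTGTAAT", "GTGTC"
Leaf count: 7

7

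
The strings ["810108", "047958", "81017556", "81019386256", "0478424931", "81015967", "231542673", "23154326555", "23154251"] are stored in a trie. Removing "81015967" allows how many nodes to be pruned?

4

After clearing the end-marker at "81015967", prune upward until reaching a node still needed by another word.
The suffix "5967" (4 nodes) is used only by "81015967"; the node for "8101" still has the child "0", so pruning stops there.
Nodes removed: 4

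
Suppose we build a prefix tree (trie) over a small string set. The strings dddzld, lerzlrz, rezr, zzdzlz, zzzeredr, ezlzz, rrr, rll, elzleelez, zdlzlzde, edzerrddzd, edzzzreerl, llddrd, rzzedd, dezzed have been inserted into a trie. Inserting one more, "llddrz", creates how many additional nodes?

"llddr" is already a path in the trie; the remaining "z" must be added.
New nodes needed: |"llddrz"| − 5 = 6 − 5 = 1.

1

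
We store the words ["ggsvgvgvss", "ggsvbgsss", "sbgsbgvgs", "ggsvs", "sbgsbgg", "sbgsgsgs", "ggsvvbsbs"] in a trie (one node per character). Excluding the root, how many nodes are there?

35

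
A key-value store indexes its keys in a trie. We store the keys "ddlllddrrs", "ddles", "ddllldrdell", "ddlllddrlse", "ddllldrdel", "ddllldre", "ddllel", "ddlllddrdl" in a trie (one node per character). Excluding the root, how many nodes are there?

Count nodes per top-level branch (shared prefixes stored once):
  'd'-branch (ddles, ddllel, ddlllddrdl, ddlllddrlse, ddlllddrrs, ddllldrdel, ddllldrdell, ddllldre): 25 nodes
Sum: 25

25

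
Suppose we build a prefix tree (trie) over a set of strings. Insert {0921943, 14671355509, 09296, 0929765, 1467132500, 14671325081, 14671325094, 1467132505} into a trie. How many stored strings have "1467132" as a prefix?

Filter for entries beginning with "1467132":
Words under "1467132": 1467132500, 1467132505, 14671325081, 14671325094
Count: 4

4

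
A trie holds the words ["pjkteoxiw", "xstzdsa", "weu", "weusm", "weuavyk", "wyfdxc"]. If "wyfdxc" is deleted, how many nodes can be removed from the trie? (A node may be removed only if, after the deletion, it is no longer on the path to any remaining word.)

After clearing the end-marker at "wyfdxc", prune upward until reaching a node still needed by another word.
The suffix "yfdxc" (5 nodes) is used only by "wyfdxc"; the node for "w" still has the child "e", so pruning stops there.
Nodes removed: 5

5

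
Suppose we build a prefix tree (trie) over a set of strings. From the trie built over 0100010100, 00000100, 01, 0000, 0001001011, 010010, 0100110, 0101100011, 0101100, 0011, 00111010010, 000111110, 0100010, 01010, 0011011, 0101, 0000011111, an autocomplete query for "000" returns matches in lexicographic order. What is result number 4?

0001001011

Words with prefix "000", in lexicographic order: "0000", "00000100", "0000011111", "0001001011", "000111110"
Position 4: 0001001011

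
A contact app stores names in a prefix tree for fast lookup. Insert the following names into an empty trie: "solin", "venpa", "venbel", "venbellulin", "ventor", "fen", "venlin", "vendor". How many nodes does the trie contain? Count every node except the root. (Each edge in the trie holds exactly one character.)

Insert word by word; a character creates a node only if that edge doesn't already exist:
  "solin" → 5 new (s, o, l, i, n)
  "venpa" → 5 new (v, e, n, p, a)
  "venbel" → prefix "ven" already present; 3 new (b, e, l)
  "venbellulin" → prefix "venbel" already present; 5 new (l, u, l, i, n)
  "ventor" → prefix "ven" already present; 3 new (t, o, r)
  "fen" → 3 new (f, e, n)
  "venlin" → prefix "ven" already present; 3 new (l, i, n)
  "vendor" → prefix "ven" already present; 3 new (d, o, r)
Total nodes = 5 + 5 + 3 + 5 + 3 + 3 + 3 + 3 = 30

30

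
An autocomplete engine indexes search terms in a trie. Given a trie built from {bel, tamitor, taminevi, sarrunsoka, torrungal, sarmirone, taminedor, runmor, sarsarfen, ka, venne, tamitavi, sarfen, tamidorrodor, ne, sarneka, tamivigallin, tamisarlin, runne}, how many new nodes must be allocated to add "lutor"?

5

"lutor" shares no prefix with any stored word, so all 5 characters open new nodes.
5 − 0 = 5 new nodes.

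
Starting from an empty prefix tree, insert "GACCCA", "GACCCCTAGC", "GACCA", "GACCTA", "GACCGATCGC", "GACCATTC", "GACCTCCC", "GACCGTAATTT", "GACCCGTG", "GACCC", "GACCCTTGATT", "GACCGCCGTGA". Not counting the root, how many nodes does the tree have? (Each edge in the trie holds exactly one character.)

For each word, the new-node count is its length minus the longest prefix already in the trie:
  "GACCCA" → 6 new (G, A, C, C, C, A)
  "GACCCCTAGC" → prefix "GACCC" already present; 5 new (C, T, A, G, C)
  "GACCA" → prefix "GACC" already present; 1 new (A)
  "GACCTA" → prefix "GACC" already present; 2 new (T, A)
  "GACCGATCGC" → prefix "GACC" already present; 6 new (G, A, T, C, G, C)
  "GACCATTC" → prefix "GACCA" already present; 3 new (T, T, C)
  "GACCTCCC" → prefix "GACCT" already present; 3 new (C, C, C)
  "GACCGTAATTT" → prefix "GACCG" already present; 6 new (T, A, A, T, T, T)
  "GACCCGTG" → prefix "GACCC" already present; 3 new (G, T, G)
  "GACCC" → prefix "GACCC" already present; 0 new (none)
  "GACCCTTGATT" → prefix "GACCC" already present; 6 new (T, T, G, A, T, T)
  "GACCGCCGTGA" → prefix "GACCG" already present; 6 new (C, C, G, T, G, A)
Total nodes = 6 + 5 + 1 + 2 + 6 + 3 + 3 + 6 + 3 + 0 + 6 + 6 = 47

47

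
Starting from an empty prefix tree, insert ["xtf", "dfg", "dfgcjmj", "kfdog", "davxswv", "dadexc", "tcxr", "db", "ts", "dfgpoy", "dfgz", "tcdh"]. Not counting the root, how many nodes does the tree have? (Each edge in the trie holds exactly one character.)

37

Trie structure (* marks end of a word):
(root)
├─ d
│  ├─ a
│  │  ├─ d
│  │  │  └─ e
│  │  │     └─ x
│  │  │        └─ c *
│  │  └─ v
│  │     └─ x
│  │        └─ s
│  │           └─ w
│  │              └─ v *
│  ├─ b *
│  └─ f
│     └─ g *
│        ├─ c
│        │  └─ j
│        │     └─ m
│        │        └─ j *
│        ├─ p
│        │  └─ o
│        │     └─ y *
│        └─ z *
├─ k
│  └─ f
│     └─ d
│        └─ o
│           └─ g *
├─ t
│  ├─ c
│  │  ├─ d
│  │  │  └─ h *
│  │  └─ x
│  │     └─ r *
│  └─ s *
└─ x
   └─ t
      └─ f *
Counting every labelled node above: 37.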